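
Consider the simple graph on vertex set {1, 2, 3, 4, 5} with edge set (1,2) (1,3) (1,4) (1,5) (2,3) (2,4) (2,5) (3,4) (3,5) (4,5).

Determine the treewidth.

A width-4 tree decomposition is:
Bags: B1 = {1, 2, 3, 4, 5}
Tree: (single bag)
With just one bag of size 5, the width is 5 − 1 = 4, so tw(G) ≤ 4. For the lower bound, the 5 vertices {1, 2, 3, 4, 5} are pairwise adjacent, and any tree decomposition puts a clique entirely inside one bag — forcing width ≥ 4. The upper and lower bounds meet at 4, so that is the treewidth.

4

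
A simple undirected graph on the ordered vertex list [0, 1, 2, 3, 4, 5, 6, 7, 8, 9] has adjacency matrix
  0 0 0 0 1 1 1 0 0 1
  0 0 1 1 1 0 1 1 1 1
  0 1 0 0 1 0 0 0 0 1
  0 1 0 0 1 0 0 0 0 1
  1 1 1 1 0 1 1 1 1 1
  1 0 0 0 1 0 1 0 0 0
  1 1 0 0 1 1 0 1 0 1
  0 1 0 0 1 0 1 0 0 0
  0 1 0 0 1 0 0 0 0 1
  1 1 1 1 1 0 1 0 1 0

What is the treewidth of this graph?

3

A width-3 tree decomposition is:
Bags: B1 = {1, 4, 8, 9}  B2 = {1, 4, 6, 9}  B3 = {0, 4, 6, 9}  B4 = {1, 3, 4, 9}  B5 = {0, 4, 5, 6}  B6 = {1, 2, 4, 9}  B7 = {1, 4, 6, 7}
Tree: B1–B2, B2–B3, B1–B4, B3–B5, B1–B6, B2–B7
Every bag has size at most 4, so the width is 4 − 1 = 3 and tw(G) ≤ 3. For the lower bound, the 4 vertices {0, 4, 6, 9} are pairwise adjacent, and any tree decomposition puts a clique entirely inside one bag — forcing width ≥ 3. Hence tw(G) = 3 exactly.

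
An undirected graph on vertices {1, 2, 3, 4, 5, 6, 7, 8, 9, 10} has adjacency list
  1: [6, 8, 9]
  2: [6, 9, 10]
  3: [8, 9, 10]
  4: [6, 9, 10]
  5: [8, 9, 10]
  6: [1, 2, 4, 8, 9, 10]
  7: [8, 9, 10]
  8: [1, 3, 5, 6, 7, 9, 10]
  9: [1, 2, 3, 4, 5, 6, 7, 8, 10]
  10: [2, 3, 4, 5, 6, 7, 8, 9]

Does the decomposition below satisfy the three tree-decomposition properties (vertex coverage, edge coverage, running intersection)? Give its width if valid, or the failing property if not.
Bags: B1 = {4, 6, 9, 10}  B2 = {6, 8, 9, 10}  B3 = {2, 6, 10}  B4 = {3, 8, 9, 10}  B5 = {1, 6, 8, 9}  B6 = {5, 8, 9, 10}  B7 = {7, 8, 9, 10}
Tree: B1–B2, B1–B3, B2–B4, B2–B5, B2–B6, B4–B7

No — edge (9,2) lies in no bag.

A tree decomposition must satisfy three properties: every vertex lies in some bag; for every edge, both endpoints lie together in some bag; and for every vertex, the bags containing it form a connected subtree. Here edge (9,2) lies in no bag, so the decomposition is invalid.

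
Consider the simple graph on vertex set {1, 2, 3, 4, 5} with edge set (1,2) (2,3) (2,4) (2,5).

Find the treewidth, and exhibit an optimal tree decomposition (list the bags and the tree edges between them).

Every bag has size at most 2, so the width is 2 − 1 = 1 and tw(G) ≤ 1. Any graph with an edge has treewidth ≥ 1, and G has the edge 2–1. The upper and lower bounds meet at 1, so that is the treewidth.

Treewidth 1.
Bags: B1 = {1, 2}  B2 = {2, 3}  B3 = {2, 4}  B4 = {2, 5}
Tree: B1–B2, B1–B3, B3–B4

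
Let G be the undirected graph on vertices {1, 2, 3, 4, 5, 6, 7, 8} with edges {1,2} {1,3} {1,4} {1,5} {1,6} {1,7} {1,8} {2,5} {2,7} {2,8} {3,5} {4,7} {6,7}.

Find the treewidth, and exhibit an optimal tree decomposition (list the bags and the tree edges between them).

The largest bag has 3 vertices, giving width 2; this decomposition certifies tw(G) ≤ 2. On the other hand G contains the 3-clique {1, 2, 8}. A clique must lie in a single bag of any decomposition, so no decomposition can have width below 2. Therefore the treewidth is 2.

Treewidth 2.
Bags: B1 = {1, 2, 5}  B2 = {1, 3, 5}  B3 = {1, 2, 7}  B4 = {1, 6, 7}  B5 = {1, 4, 7}  B6 = {1, 2, 8}
Tree: B1–B2, B1–B3, B3–B4, B3–B5, B1–B6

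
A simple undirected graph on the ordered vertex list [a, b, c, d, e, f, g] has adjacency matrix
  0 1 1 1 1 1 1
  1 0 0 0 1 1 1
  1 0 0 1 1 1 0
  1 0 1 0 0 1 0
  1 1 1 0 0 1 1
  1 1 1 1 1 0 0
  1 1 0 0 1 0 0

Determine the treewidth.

A width-3 tree decomposition is:
Bags: B1 = {a, c, e, f}  B2 = {a, b, e, f}  B3 = {a, b, e, g}  B4 = {a, c, d, f}
Tree: B1–B2, B2–B3, B1–B4
The largest bag has 4 vertices, giving width 3; this decomposition certifies tw(G) ≤ 3. Conversely, {a, b, e, g} is a clique of size 4, and the vertices of any clique must share a bag in every tree decomposition; so some bag has ≥ 4 vertices and tw(G) ≥ 3. Hence tw(G) = 3 exactly.

3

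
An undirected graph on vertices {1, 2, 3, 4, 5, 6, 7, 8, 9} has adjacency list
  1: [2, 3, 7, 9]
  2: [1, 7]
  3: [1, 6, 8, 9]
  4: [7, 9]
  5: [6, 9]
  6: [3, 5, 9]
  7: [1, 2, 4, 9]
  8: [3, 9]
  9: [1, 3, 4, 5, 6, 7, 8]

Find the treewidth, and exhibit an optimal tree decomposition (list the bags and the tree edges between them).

The largest bag has 3 vertices, giving width 2; this decomposition certifies tw(G) ≤ 2. For the lower bound, the 3 vertices {3, 8, 9} are pairwise adjacent, and any tree decomposition puts a clique entirely inside one bag — forcing width ≥ 2. Combining the bounds, tw(G) = 2.

Treewidth 2.
One such decomposition:
Bags: B1 = {1, 3, 9}  B2 = {3, 6, 9}  B3 = {5, 6, 9}  B4 = {1, 7, 9}  B5 = {1, 2, 7}  B6 = {4, 7, 9}  B7 = {3, 8, 9}
Tree: B1–B2, B2–B3, B1–B4, B4–B5, B4–B6, B2–B7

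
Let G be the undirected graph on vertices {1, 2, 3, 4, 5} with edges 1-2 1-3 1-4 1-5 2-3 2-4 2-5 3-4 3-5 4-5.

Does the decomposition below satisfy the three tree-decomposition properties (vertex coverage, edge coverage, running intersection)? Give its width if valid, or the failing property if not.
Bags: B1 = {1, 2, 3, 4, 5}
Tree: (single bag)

Yes; width 4.

Every vertex of G appears in some bag (union = {1, 2, 3, 4, 5}); every edge is covered by a bag; and for each vertex v the set of bags containing v is connected in the bag tree. The decomposition is therefore valid. The largest bag has 5 vertices, so the width is 4.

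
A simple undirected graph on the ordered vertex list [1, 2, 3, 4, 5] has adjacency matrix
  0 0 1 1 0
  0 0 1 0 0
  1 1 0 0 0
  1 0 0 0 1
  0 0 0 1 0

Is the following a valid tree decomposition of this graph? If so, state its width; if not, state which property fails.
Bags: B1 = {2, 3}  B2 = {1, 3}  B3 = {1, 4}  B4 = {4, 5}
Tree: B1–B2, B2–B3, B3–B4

Every vertex of G appears in some bag (union = {1, 2, 3, 4, 5}); every edge is covered by a bag; and for each vertex v the set of bags containing v is connected in the bag tree. The decomposition is therefore valid. The largest bag has 2 vertices, so the width is 1.

Yes; width 1.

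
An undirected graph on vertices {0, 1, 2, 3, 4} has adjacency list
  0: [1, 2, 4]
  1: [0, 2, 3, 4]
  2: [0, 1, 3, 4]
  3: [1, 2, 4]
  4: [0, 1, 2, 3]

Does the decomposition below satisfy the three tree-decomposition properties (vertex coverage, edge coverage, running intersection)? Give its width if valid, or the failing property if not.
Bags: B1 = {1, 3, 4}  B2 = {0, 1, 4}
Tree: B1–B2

A tree decomposition must satisfy three properties: every vertex lies in some bag; for every edge, both endpoints lie together in some bag; and for every vertex, the bags containing it form a connected subtree. Here vertex 2 appears in no bag, so the decomposition is invalid.

No — vertex 2 appears in no bag.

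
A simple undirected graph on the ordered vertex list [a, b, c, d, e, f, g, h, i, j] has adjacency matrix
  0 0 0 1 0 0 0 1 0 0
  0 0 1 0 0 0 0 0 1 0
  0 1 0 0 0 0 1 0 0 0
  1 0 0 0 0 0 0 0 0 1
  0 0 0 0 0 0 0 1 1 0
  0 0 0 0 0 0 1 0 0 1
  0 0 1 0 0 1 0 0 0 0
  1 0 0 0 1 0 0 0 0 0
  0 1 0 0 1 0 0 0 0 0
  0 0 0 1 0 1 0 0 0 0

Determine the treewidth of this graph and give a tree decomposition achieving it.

Treewidth 2.
One optimal decomposition is:
Bags: B1 = {e, h, i}  B2 = {a, h, i}  B3 = {a, d, i}  B4 = {d, i, j}  B5 = {f, i, j}  B6 = {f, g, i}  B7 = {c, g, i}  B8 = {b, c, i}
Tree: B1–B2, B2–B3, B3–B4, B4–B5, B5–B6, B6–B7, B7–B8

The largest bag has 3 vertices, giving width 2; this decomposition certifies tw(G) ≤ 2. Since i–e–h–a–d–j–f–g–c–b–i is a cycle in G, G is not acyclic. Forests are exactly the graphs of treewidth ≤ 1, so tw(G) ≥ 2. The upper and lower bounds meet at 2, so that is the treewidth.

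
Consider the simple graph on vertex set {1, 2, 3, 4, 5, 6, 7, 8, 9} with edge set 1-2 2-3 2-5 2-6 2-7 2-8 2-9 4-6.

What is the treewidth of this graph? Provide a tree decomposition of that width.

The largest bag has 2 vertices, giving width 1; this decomposition certifies tw(G) ≤ 1. Since G has at least one edge (e.g. 4–6), it is not an edgeless graph, so tw(G) ≥ 1. Therefore the treewidth is 1.

Treewidth 1.
Bags: B1 = {4, 6}  B2 = {2, 6}  B3 = {2, 9}  B4 = {1, 2}  B5 = {2, 8}  B6 = {2, 3}  B7 = {2, 7}  B8 = {2, 5}
Tree: B1–B2, B2–B3, B2–B4, B4–B5, B2–B6, B2–B7, B5–B8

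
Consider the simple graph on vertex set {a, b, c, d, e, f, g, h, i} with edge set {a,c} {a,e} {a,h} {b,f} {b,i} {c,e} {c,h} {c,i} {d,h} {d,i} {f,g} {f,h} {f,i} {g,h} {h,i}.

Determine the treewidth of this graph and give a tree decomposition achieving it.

Treewidth 2.
One optimal decomposition is:
Bags: B1 = {f, h, i}  B2 = {f, g, h}  B3 = {c, h, i}  B4 = {a, c, h}  B5 = {a, c, e}  B6 = {d, h, i}  B7 = {b, f, i}
Tree: B1–B2, B1–B3, B3–B4, B4–B5, B3–B6, B1–B7

The largest bag has 3 vertices, giving width 2; this decomposition certifies tw(G) ≤ 2. On the other hand G contains the 3-clique {a, c, e}. A clique must lie in a single bag of any decomposition, so no decomposition can have width below 2. Hence tw(G) = 2 exactly.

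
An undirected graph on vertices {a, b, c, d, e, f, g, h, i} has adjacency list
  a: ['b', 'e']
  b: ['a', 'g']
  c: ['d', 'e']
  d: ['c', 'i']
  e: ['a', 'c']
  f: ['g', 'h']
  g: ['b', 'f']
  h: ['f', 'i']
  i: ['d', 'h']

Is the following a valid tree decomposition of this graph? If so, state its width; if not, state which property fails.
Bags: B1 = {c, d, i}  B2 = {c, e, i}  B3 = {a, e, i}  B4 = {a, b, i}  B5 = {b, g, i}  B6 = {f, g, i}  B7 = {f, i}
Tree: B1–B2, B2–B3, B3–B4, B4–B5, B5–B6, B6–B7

A tree decomposition must satisfy three properties: every vertex lies in some bag; for every edge, both endpoints lie together in some bag; and for every vertex, the bags containing it form a connected subtree. Here vertex h appears in no bag, so the decomposition is invalid.

No — vertex h appears in no bag.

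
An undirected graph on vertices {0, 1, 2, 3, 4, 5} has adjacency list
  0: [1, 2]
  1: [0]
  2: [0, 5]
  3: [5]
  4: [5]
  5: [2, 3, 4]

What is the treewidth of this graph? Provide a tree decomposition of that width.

Treewidth 1.
One optimal decomposition is:
Bags: B1 = {0, 1}  B2 = {0, 2}  B3 = {2, 5}  B4 = {4, 5}  B5 = {3, 5}
Tree: B1–B2, B2–B3, B3–B4, B4–B5

Every bag has size at most 2, so the width is 2 − 1 = 1 and tw(G) ≤ 1. Since G has at least one edge (e.g. 1–0), it is not an edgeless graph, so tw(G) ≥ 1. Combining the bounds, tw(G) = 1.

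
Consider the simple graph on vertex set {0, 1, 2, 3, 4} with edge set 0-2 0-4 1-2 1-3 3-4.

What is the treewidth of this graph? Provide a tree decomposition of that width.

Treewidth 2.
One such decomposition:
Bags: B1 = {0, 1, 2}  B2 = {0, 1, 4}  B3 = {1, 3, 4}
Tree: B1–B2, B2–B3

Each bag holds 3 vertices, so the decomposition has width 2, which upper-bounds the treewidth. The edges 1–2–0–4–3–1 form a cycle, so G is not a tree and its treewidth is at least 2. Therefore the treewidth is 2.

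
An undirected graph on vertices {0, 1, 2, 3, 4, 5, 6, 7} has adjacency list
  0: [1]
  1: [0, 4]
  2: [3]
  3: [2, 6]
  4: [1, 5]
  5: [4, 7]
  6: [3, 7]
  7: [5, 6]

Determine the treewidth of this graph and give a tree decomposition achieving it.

The largest bag has 2 vertices, giving width 1; this decomposition certifies tw(G) ≤ 1. Since G has at least one edge (e.g. 0–1), it is not an edgeless graph, so tw(G) ≥ 1. The upper and lower bounds meet at 1, so that is the treewidth.

Treewidth 1.
Bags: B1 = {0, 1}  B2 = {1, 4}  B3 = {4, 5}  B4 = {5, 7}  B5 = {6, 7}  B6 = {3, 6}  B7 = {2, 3}
Tree: B1–B2, B2–B3, B3–B4, B4–B5, B5–B6, B6–B7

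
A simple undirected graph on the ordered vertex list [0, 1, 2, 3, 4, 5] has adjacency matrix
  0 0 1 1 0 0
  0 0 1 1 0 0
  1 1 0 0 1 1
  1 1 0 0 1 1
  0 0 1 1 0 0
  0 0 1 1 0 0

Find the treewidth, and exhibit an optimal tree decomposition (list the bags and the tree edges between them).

The largest bag has 3 vertices, giving width 2; this decomposition certifies tw(G) ≤ 2. For the lower bound, G contains the cycle 4–3–5–2–4, so G is not a forest; only forests have treewidth ≤ 1, hence tw(G) ≥ 2. Combining the bounds, tw(G) = 2.

Treewidth 2.
One such decomposition:
Bags: B1 = {2, 3, 4}  B2 = {2, 3, 5}  B3 = {1, 2, 3}  B4 = {0, 2, 3}
Tree: B1–B2, B2–B3, B3–B4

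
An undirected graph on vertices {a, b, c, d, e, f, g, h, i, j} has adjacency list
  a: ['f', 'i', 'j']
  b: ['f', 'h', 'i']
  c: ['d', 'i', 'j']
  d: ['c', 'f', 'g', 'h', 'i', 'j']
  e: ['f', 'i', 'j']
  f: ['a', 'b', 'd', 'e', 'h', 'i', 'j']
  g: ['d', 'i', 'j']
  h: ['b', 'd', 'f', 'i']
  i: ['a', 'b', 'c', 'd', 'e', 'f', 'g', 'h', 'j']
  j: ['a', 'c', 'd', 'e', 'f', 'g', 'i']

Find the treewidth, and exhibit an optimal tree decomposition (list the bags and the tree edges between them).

Treewidth 3.
One optimal decomposition is:
Bags: B1 = {d, g, i, j}  B2 = {d, f, i, j}  B3 = {d, f, h, i}  B4 = {a, f, i, j}  B5 = {b, f, h, i}  B6 = {c, d, i, j}  B7 = {e, f, i, j}
Tree: B1–B2, B2–B3, B2–B4, B3–B5, B1–B6, B2–B7

Each bag holds 4 vertices, so the decomposition has width 3, which upper-bounds the treewidth. Conversely, {d, g, i, j} is a clique of size 4, and the vertices of any clique must share a bag in every tree decomposition; so some bag has ≥ 4 vertices and tw(G) ≥ 3. Combining the bounds, tw(G) = 3.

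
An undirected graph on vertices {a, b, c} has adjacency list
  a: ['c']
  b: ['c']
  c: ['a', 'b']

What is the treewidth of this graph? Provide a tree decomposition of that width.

Treewidth 1.
One optimal decomposition is:
Bags: B1 = {b, c}  B2 = {a, c}
Tree: B1–B2

Each bag holds 2 vertices, so the decomposition has width 1, which upper-bounds the treewidth. G has an edge, so its treewidth is at least 1. Therefore the treewidth is 1.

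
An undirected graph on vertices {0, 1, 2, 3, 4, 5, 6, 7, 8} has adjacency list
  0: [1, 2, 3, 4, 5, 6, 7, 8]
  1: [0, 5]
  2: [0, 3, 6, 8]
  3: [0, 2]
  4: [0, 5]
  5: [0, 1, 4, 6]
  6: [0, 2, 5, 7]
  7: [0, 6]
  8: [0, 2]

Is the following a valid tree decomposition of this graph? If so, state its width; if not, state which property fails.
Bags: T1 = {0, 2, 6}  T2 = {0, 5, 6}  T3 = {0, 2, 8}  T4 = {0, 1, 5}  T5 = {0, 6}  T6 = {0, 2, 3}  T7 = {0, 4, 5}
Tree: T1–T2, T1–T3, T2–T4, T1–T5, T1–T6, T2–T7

A tree decomposition must satisfy three properties: every vertex lies in some bag; for every edge, both endpoints lie together in some bag; and for every vertex, the bags containing it form a connected subtree. Here vertex 7 appears in no bag, so the decomposition is invalid.

No — vertex 7 appears in no bag.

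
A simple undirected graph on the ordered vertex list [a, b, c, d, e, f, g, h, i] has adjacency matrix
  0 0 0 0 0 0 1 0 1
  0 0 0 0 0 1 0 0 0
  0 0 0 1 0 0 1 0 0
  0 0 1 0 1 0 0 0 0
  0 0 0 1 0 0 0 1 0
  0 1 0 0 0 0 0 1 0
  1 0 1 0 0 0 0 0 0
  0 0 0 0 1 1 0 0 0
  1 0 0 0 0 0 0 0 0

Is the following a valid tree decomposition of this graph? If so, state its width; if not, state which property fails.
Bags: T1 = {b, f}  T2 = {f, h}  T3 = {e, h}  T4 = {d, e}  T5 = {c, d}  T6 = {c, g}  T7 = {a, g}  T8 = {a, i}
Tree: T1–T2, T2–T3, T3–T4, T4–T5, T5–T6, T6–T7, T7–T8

Checking the three conditions: (i) the bags cover all of {a, b, c, d, e, f, g, h, i}; (ii) for each edge, some bag contains both endpoints; (iii) the bags containing any fixed vertex form a subtree. All hold, so the decomposition is valid with width 2 − 1 = 1.

Yes; width 1.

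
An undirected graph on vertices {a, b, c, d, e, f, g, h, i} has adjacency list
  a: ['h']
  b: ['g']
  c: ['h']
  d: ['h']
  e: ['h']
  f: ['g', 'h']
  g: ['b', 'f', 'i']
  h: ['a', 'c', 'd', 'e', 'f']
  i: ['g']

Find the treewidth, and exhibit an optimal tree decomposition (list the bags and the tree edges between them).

Treewidth 1.
One optimal decomposition is:
Bags: B1 = {f, g}  B2 = {f, h}  B3 = {d, h}  B4 = {e, h}  B5 = {c, h}  B6 = {a, h}  B7 = {g, i}  B8 = {b, g}
Tree: B1–B2, B2–B3, B2–B4, B2–B5, B3–B6, B1–B7, B1–B8

Every bag has size at most 2, so the width is 2 − 1 = 1 and tw(G) ≤ 1. G has an edge, so its treewidth is at least 1. Hence tw(G) = 1 exactly.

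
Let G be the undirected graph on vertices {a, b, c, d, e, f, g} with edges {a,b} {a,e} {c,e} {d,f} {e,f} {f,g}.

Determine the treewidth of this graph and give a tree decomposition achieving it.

Every bag has size at most 2, so the width is 2 − 1 = 1 and tw(G) ≤ 1. Since G has at least one edge (e.g. f–d), it is not an edgeless graph, so tw(G) ≥ 1. Hence tw(G) = 1 exactly.

Treewidth 1.
One such decomposition:
Bags: B1 = {d, f}  B2 = {e, f}  B3 = {f, g}  B4 = {c, e}  B5 = {a, e}  B6 = {a, b}
Tree: B1–B2, B1–B3, B2–B4, B2–B5, B5–B6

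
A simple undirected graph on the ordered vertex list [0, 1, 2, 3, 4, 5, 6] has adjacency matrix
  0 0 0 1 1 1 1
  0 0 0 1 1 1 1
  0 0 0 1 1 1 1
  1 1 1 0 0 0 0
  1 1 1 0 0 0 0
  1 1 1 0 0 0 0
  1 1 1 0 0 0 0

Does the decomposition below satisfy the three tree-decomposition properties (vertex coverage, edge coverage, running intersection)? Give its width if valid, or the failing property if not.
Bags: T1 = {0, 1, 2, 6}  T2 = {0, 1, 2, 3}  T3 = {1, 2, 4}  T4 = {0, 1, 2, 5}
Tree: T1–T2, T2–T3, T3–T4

No — edge (0,4) lies in no bag.

A tree decomposition must satisfy three properties: every vertex lies in some bag; for every edge, both endpoints lie together in some bag; and for every vertex, the bags containing it form a connected subtree. Here edge (0,4) lies in no bag, so the decomposition is invalid.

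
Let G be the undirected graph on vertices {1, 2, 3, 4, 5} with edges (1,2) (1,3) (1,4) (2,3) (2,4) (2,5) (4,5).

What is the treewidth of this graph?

2

A width-2 tree decomposition is:
Bags: B1 = {2, 4, 5}  B2 = {1, 2, 4}  B3 = {1, 2, 3}
Tree: B1–B2, B2–B3
Each bag holds 3 vertices, so the decomposition has width 2, which upper-bounds the treewidth. On the other hand G contains the 3-clique {1, 2, 3}. A clique must lie in a single bag of any decomposition, so no decomposition can have width below 2. Hence tw(G) = 2 exactly.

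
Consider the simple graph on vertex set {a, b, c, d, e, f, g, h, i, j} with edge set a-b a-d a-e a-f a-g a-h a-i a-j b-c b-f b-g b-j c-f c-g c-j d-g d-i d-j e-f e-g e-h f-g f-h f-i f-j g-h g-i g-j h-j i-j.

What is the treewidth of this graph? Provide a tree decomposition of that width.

The largest bag has 5 vertices, giving width 4; this decomposition certifies tw(G) ≤ 4. Conversely, {a, d, g, i, j} is a clique of size 5, and the vertices of any clique must share a bag in every tree decomposition; so some bag has ≥ 5 vertices and tw(G) ≥ 4. Hence tw(G) = 4 exactly.

Treewidth 4.
One optimal decomposition is:
Bags: B1 = {a, f, g, i, j}  B2 = {a, f, g, h, j}  B3 = {a, e, f, g, h}  B4 = {a, b, f, g, j}  B5 = {b, c, f, g, j}  B6 = {a, d, g, i, j}
Tree: B1–B2, B2–B3, B1–B4, B4–B5, B1–B6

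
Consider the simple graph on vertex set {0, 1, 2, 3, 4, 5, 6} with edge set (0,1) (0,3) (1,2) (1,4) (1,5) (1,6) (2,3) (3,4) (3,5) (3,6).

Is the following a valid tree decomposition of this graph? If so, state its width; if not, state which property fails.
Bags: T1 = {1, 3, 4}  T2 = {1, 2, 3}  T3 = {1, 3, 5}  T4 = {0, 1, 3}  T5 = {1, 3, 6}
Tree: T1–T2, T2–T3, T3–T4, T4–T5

Vertex coverage: the bags together contain {0, 1, 2, 3, 4, 5, 6}, the full vertex set. Edge coverage: each edge of G has both endpoints in at least one bag. Running intersection: for every vertex, the bags containing it form a connected subtree. All three properties hold, so this is a valid tree decomposition of width max|bag| − 1 = 2, and hence tw(G) ≤ 2.

Yes; width 2.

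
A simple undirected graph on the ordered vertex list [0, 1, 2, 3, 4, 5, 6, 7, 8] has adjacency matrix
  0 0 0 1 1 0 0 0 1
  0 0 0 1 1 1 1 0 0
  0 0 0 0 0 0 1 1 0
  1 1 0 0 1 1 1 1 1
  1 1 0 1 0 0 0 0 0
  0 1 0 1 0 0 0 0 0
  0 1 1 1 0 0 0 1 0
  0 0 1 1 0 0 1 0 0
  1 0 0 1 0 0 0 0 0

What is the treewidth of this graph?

2

A width-2 tree decomposition is:
Bags: B1 = {1, 3, 6}  B2 = {1, 3, 4}  B3 = {3, 6, 7}  B4 = {2, 6, 7}  B5 = {0, 3, 4}  B6 = {1, 3, 5}  B7 = {0, 3, 8}
Tree: B1–B2, B1–B3, B3–B4, B2–B5, B2–B6, B5–B7
Each bag holds 3 vertices, so the decomposition has width 2, which upper-bounds the treewidth. Conversely, {2, 6, 7} is a clique of size 3, and the vertices of any clique must share a bag in every tree decomposition; so some bag has ≥ 3 vertices and tw(G) ≥ 2. The upper and lower bounds meet at 2, so that is the treewidth.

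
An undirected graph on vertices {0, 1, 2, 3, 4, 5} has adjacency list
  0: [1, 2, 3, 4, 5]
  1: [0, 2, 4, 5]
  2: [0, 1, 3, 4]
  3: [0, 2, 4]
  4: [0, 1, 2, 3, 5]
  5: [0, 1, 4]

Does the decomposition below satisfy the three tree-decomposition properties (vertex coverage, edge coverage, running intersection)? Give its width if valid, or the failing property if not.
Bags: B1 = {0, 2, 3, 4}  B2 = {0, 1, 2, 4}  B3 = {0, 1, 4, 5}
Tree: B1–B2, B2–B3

Vertex coverage: the bags together contain {0, 1, 2, 3, 4, 5}, the full vertex set. Edge coverage: each edge of G has both endpoints in at least one bag. Running intersection: for every vertex, the bags containing it form a connected subtree. All three properties hold, so this is a valid tree decomposition of width max|bag| − 1 = 3, and hence tw(G) ≤ 3.

Yes; width 3.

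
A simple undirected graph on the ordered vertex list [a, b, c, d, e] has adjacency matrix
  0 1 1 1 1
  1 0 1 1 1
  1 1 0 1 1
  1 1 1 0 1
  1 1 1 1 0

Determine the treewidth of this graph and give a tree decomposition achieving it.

Treewidth 4.
Bags: B1 = {a, b, c, d, e}
Tree: (single bag)

With just one bag of size 5, the width is 5 − 1 = 4, so tw(G) ≤ 4. On the other hand G contains the 5-clique {a, b, c, d, e}. A clique must lie in a single bag of any decomposition, so no decomposition can have width below 4. The upper and lower bounds meet at 4, so that is the treewidth.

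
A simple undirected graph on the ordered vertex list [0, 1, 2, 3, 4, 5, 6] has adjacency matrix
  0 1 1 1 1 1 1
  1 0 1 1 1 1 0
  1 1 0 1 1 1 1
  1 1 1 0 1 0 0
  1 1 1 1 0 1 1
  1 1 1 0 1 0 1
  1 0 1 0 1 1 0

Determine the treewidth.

4

A width-4 tree decomposition is:
Bags: B1 = {0, 1, 2, 4, 5}  B2 = {0, 1, 2, 3, 4}  B3 = {0, 2, 4, 5, 6}
Tree: B1–B2, B1–B3
The largest bag has 5 vertices, giving width 4; this decomposition certifies tw(G) ≤ 4. For the lower bound, the 5 vertices {0, 1, 2, 3, 4} are pairwise adjacent, and any tree decomposition puts a clique entirely inside one bag — forcing width ≥ 4. The upper and lower bounds meet at 4, so that is the treewidth.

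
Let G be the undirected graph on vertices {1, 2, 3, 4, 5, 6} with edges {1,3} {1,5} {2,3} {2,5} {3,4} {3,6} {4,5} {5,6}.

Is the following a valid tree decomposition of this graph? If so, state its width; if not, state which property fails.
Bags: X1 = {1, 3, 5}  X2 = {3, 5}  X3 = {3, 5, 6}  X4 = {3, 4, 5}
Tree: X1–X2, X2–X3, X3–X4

A tree decomposition must satisfy three properties: every vertex lies in some bag; for every edge, both endpoints lie together in some bag; and for every vertex, the bags containing it form a connected subtree. Here vertex 2 appears in no bag, so the decomposition is invalid.

No — vertex 2 appears in no bag.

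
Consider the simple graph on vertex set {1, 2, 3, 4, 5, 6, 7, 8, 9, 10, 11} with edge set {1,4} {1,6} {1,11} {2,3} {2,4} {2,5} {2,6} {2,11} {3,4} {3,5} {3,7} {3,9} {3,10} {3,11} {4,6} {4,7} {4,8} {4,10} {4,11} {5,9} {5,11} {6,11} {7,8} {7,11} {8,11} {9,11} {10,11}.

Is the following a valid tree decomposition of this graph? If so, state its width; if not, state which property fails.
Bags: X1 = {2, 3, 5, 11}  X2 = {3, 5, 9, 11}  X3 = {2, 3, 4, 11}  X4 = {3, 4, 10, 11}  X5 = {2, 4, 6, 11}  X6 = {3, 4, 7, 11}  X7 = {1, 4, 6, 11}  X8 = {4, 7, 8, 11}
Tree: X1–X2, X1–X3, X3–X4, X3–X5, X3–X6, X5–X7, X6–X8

Every vertex of G appears in some bag (union = {1, 2, 3, 4, 5, 6, 7, 8, 9, 10, 11}); every edge is covered by a bag; and for each vertex v the set of bags containing v is connected in the bag tree. The decomposition is therefore valid. The largest bag has 4 vertices, so the width is 3.

Yes; width 3.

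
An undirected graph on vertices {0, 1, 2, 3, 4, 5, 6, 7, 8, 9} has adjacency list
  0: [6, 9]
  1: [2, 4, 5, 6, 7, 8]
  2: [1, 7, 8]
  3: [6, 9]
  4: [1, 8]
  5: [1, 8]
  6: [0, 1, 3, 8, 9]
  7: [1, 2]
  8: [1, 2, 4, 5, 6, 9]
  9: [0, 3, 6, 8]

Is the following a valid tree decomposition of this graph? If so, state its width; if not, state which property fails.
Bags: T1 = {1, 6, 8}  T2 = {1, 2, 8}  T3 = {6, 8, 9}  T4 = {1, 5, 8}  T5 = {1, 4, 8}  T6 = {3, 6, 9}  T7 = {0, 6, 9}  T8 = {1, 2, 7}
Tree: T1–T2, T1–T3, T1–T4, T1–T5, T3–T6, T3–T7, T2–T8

Every vertex of G appears in some bag (union = {0, 1, 2, 3, 4, 5, 6, 7, 8, 9}); every edge is covered by a bag; and for each vertex v the set of bags containing v is connected in the bag tree. The decomposition is therefore valid. The largest bag has 3 vertices, so the width is 2.

Yes; width 2.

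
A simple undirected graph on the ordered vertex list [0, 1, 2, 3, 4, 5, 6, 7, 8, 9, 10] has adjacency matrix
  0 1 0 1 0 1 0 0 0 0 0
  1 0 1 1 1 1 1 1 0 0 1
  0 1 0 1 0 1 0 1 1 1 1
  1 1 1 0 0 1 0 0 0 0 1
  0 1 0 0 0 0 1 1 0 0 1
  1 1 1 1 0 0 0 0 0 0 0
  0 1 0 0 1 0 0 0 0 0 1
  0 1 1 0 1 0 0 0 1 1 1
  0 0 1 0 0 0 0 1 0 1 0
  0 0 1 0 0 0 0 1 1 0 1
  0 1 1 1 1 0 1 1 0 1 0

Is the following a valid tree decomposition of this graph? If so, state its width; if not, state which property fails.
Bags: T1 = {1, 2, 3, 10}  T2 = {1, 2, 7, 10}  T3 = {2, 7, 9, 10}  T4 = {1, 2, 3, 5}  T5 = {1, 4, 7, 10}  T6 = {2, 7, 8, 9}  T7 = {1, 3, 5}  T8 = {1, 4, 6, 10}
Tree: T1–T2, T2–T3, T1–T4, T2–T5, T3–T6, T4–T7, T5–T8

A tree decomposition must satisfy three properties: every vertex lies in some bag; for every edge, both endpoints lie together in some bag; and for every vertex, the bags containing it form a connected subtree. Here vertex 0 appears in no bag, so the decomposition is invalid.

No — vertex 0 appears in no bag.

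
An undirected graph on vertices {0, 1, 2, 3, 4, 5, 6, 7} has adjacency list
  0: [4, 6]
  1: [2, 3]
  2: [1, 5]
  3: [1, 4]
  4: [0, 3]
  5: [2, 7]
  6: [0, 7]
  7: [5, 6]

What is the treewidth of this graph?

2

A width-2 tree decomposition is:
Bags: B1 = {1, 2, 3}  B2 = {2, 3, 5}  B3 = {3, 5, 7}  B4 = {3, 6, 7}  B5 = {0, 3, 6}  B6 = {0, 3, 4}
Tree: B1–B2, B2–B3, B3–B4, B4–B5, B5–B6
Each bag holds 3 vertices, so the decomposition has width 2, which upper-bounds the treewidth. The edges 3–1–2–5–7–6–0–4–3 form a cycle, so G is not a tree and its treewidth is at least 2. Therefore the treewidth is 2.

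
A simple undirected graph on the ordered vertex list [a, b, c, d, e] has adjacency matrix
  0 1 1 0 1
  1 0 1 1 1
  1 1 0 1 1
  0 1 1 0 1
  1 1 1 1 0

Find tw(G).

3

A width-3 tree decomposition is:
Bags: B1 = {a, b, c, e}  B2 = {b, c, d, e}
Tree: B1–B2
Every bag has size at most 4, so the width is 4 − 1 = 3 and tw(G) ≤ 3. On the other hand G contains the 4-clique {b, c, d, e}. A clique must lie in a single bag of any decomposition, so no decomposition can have width below 3. The upper and lower bounds meet at 3, so that is the treewidth.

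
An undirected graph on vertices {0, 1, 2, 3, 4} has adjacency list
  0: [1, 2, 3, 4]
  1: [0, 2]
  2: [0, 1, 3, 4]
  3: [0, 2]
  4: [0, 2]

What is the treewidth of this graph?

2

A width-2 tree decomposition is:
Bags: B1 = {0, 1, 2}  B2 = {0, 2, 4}  B3 = {0, 2, 3}
Tree: B1–B2, B1–B3
The largest bag has 3 vertices, giving width 2; this decomposition certifies tw(G) ≤ 2. On the other hand G contains the 3-clique {0, 1, 2}. A clique must lie in a single bag of any decomposition, so no decomposition can have width below 2. Hence tw(G) = 2 exactly.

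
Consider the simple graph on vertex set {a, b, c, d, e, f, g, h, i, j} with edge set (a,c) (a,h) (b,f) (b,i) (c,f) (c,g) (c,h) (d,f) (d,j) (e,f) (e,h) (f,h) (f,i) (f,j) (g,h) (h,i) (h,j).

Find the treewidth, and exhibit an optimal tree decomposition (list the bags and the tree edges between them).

The largest bag has 3 vertices, giving width 2; this decomposition certifies tw(G) ≤ 2. On the other hand G contains the 3-clique {c, g, h}. A clique must lie in a single bag of any decomposition, so no decomposition can have width below 2. Combining the bounds, tw(G) = 2.

Treewidth 2.
Bags: B1 = {f, h, j}  B2 = {c, f, h}  B3 = {c, g, h}  B4 = {e, f, h}  B5 = {a, c, h}  B6 = {d, f, j}  B7 = {f, h, i}  B8 = {b, f, i}
Tree: B1–B2, B2–B3, B1–B4, B3–B5, B1–B6, B1–B7, B7–B8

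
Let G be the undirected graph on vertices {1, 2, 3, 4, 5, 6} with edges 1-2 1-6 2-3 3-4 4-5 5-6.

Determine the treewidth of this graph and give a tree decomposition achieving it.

Treewidth 2.
Bags: B1 = {1, 2, 6}  B2 = {2, 3, 6}  B3 = {3, 4, 6}  B4 = {4, 5, 6}
Tree: B1–B2, B2–B3, B3–B4

Each bag holds 3 vertices, so the decomposition has width 2, which upper-bounds the treewidth. The edges 6–1–2–3–4–5–6 form a cycle, so G is not a tree and its treewidth is at least 2. The upper and lower bounds meet at 2, so that is the treewidth.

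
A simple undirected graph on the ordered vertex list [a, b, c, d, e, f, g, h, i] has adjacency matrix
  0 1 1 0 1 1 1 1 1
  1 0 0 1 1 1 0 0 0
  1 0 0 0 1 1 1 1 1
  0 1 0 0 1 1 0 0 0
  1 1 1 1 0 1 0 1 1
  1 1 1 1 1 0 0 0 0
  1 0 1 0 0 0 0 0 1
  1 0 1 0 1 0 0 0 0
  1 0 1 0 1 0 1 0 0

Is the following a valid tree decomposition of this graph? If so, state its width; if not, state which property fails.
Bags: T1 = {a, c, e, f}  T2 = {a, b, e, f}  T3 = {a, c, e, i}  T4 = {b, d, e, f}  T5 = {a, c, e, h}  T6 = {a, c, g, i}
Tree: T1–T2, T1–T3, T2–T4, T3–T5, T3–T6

Every vertex of G appears in some bag (union = {a, b, c, d, e, f, g, h, i}); every edge is covered by a bag; and for each vertex v the set of bags containing v is connected in the bag tree. The decomposition is therefore valid. The largest bag has 4 vertices, so the width is 3.

Yes; width 3.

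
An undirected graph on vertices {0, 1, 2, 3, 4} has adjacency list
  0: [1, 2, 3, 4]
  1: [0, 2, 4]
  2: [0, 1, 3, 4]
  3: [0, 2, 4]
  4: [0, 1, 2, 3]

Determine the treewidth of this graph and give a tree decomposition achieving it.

Each bag holds 4 vertices, so the decomposition has width 3, which upper-bounds the treewidth. For the lower bound, the 4 vertices {0, 1, 2, 4} are pairwise adjacent, and any tree decomposition puts a clique entirely inside one bag — forcing width ≥ 3. Combining the bounds, tw(G) = 3.

Treewidth 3.
Bags: B1 = {0, 1, 2, 4}  B2 = {0, 2, 3, 4}
Tree: B1–B2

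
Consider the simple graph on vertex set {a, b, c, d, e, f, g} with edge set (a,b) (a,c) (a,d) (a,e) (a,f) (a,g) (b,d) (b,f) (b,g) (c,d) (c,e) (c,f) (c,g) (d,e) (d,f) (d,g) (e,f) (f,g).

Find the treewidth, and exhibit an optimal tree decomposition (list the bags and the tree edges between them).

Each bag holds 5 vertices, so the decomposition has width 4, which upper-bounds the treewidth. On the other hand G contains the 5-clique {a, c, d, f, g}. A clique must lie in a single bag of any decomposition, so no decomposition can have width below 4. Hence tw(G) = 4 exactly.

Treewidth 4.
One optimal decomposition is:
Bags: B1 = {a, c, d, e, f}  B2 = {a, c, d, f, g}  B3 = {a, b, d, f, g}
Tree: B1–B2, B2–B3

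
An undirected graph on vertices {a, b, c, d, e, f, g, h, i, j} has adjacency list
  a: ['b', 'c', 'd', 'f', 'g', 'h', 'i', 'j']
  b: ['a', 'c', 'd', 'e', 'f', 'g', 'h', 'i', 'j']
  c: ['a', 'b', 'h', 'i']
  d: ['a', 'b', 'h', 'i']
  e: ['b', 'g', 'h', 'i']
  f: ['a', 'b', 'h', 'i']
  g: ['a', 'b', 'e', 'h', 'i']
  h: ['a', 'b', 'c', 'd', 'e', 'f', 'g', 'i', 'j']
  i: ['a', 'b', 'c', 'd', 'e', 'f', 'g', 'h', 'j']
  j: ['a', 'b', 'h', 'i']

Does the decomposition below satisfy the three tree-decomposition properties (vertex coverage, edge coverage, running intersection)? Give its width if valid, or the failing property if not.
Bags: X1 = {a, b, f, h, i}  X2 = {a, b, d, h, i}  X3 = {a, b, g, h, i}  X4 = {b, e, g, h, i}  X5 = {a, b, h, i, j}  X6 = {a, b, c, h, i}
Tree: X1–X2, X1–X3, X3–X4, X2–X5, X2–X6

Every vertex of G appears in some bag (union = {a, b, c, d, e, f, g, h, i, j}); every edge is covered by a bag; and for each vertex v the set of bags containing v is connected in the bag tree. The decomposition is therefore valid. The largest bag has 5 vertices, so the width is 4.

Yes; width 4.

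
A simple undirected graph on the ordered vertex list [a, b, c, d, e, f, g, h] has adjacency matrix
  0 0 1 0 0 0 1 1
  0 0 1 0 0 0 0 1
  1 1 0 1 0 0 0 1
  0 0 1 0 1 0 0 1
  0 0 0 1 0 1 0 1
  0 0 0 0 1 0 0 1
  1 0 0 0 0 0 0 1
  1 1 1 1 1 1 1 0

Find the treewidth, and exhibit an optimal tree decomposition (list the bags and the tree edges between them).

Every bag has size at most 3, so the width is 3 − 1 = 2 and tw(G) ≤ 2. On the other hand G contains the 3-clique {a, g, h}. A clique must lie in a single bag of any decomposition, so no decomposition can have width below 2. Combining the bounds, tw(G) = 2.

Treewidth 2.
One optimal decomposition is:
Bags: B1 = {c, d, h}  B2 = {a, c, h}  B3 = {d, e, h}  B4 = {a, g, h}  B5 = {e, f, h}  B6 = {b, c, h}
Tree: B1–B2, B1–B3, B2–B4, B3–B5, B1–B6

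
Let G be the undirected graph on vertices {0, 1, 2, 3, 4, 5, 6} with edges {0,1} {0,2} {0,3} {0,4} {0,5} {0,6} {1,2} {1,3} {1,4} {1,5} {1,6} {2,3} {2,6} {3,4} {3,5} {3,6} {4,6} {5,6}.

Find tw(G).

A width-4 tree decomposition is:
Bags: B1 = {0, 1, 3, 4, 6}  B2 = {0, 1, 2, 3, 6}  B3 = {0, 1, 3, 5, 6}
Tree: B1–B2, B2–B3
Every bag has size at most 5, so the width is 5 − 1 = 4 and tw(G) ≤ 4. Conversely, {0, 1, 2, 3, 6} is a clique of size 5, and the vertices of any clique must share a bag in every tree decomposition; so some bag has ≥ 5 vertices and tw(G) ≥ 4. Hence tw(G) = 4 exactly.

4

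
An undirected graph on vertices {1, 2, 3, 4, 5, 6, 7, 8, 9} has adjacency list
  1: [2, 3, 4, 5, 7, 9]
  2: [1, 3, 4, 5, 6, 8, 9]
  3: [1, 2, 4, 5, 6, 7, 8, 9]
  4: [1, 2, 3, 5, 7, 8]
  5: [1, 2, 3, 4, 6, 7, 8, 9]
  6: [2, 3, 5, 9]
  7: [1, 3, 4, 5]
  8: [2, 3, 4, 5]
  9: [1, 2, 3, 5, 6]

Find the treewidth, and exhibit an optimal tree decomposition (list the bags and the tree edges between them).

Every bag has size at most 5, so the width is 5 − 1 = 4 and tw(G) ≤ 4. On the other hand G contains the 5-clique {2, 3, 4, 5, 8}. A clique must lie in a single bag of any decomposition, so no decomposition can have width below 4. Combining the bounds, tw(G) = 4.

Treewidth 4.
Bags: B1 = {1, 2, 3, 4, 5}  B2 = {1, 2, 3, 5, 9}  B3 = {2, 3, 5, 6, 9}  B4 = {2, 3, 4, 5, 8}  B5 = {1, 3, 4, 5, 7}
Tree: B1–B2, B2–B3, B1–B4, B1–B5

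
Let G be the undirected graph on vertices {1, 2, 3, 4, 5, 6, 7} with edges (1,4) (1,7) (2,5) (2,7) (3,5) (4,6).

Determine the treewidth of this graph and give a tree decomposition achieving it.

Treewidth 1.
One optimal decomposition is:
Bags: B1 = {4, 6}  B2 = {1, 4}  B3 = {1, 7}  B4 = {2, 7}  B5 = {2, 5}  B6 = {3, 5}
Tree: B1–B2, B2–B3, B3–B4, B4–B5, B5–B6

Every bag has size at most 2, so the width is 2 − 1 = 1 and tw(G) ≤ 1. G has an edge, so its treewidth is at least 1. Therefore the treewidth is 1.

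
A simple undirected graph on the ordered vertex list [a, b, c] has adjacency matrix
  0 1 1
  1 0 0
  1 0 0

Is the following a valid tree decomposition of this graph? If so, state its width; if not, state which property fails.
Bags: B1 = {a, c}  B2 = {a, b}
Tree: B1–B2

Every vertex of G appears in some bag (union = {a, b, c}); every edge is covered by a bag; and for each vertex v the set of bags containing v is connected in the bag tree. The decomposition is therefore valid. The largest bag has 2 vertices, so the width is 1.

Yes; width 1.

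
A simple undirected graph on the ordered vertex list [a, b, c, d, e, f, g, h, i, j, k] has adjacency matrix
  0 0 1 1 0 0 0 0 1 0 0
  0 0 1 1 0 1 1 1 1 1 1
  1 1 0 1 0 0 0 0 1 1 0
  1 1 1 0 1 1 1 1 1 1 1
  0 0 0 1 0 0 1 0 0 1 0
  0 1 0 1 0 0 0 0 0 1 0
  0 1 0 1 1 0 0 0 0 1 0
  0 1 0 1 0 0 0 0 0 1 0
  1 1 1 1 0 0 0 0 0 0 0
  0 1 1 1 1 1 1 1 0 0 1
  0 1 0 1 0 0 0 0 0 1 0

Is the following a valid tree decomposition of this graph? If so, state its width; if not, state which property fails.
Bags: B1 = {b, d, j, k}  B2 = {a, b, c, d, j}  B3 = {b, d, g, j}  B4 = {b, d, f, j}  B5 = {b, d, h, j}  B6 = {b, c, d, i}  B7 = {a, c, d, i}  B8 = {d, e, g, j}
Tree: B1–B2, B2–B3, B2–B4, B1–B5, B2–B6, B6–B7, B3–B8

A tree decomposition must satisfy three properties: every vertex lies in some bag; for every edge, both endpoints lie together in some bag; and for every vertex, the bags containing it form a connected subtree. Here bags containing vertex a are not connected in the tree, so the decomposition is invalid.

No — bags containing vertex a are not connected in the tree.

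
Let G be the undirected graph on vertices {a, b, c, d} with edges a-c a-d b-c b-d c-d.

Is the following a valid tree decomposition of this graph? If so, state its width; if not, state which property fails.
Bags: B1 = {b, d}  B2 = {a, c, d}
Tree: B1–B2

No — edge (c,b) lies in no bag.

A tree decomposition must satisfy three properties: every vertex lies in some bag; for every edge, both endpoints lie together in some bag; and for every vertex, the bags containing it form a connected subtree. Here edge (c,b) lies in no bag, so the decomposition is invalid.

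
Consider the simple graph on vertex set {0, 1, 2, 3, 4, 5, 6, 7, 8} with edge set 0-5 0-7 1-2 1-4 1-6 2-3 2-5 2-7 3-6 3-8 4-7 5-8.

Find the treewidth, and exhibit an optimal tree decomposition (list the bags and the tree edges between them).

Treewidth 3.
One optimal decomposition is:
Bags: B1 = {0, 1, 4, 7}  B2 = {0, 1, 2, 7}  B3 = {0, 1, 2, 5}  B4 = {1, 2, 5, 6}  B5 = {2, 3, 5, 6}  B6 = {3, 5, 6, 8}
Tree: B1–B2, B2–B3, B3–B4, B4–B5, B5–B6

The largest bag has 4 vertices, giving width 3; this decomposition certifies tw(G) ≤ 3. For the lower bound: the 4 vertex sets {0,4,7}, {1}, {2}, {3,5,6,8} are disjoint, each induces a connected subgraph, and every pair is joined by at least one edge of G. Contracting each set to a single vertex therefore yields K_{4} as a minor, and since treewidth is minor-monotone, tw(G) ≥ tw(K_{4}) = 3. The upper and lower bounds meet at 3, so that is the treewidth.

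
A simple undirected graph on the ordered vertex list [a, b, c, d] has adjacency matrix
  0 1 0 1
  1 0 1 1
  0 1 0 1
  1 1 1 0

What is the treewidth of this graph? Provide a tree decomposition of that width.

Treewidth 2.
Bags: B1 = {a, b, d}  B2 = {b, c, d}
Tree: B1–B2

The largest bag has 3 vertices, giving width 2; this decomposition certifies tw(G) ≤ 2. On the other hand G contains the 3-clique {b, c, d}. A clique must lie in a single bag of any decomposition, so no decomposition can have width below 2. Therefore the treewidth is 2.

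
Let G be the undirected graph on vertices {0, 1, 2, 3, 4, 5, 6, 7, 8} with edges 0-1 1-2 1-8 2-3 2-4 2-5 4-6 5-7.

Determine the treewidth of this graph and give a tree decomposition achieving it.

Treewidth 1.
One optimal decomposition is:
Bags: B1 = {2, 5}  B2 = {2, 4}  B3 = {1, 2}  B4 = {4, 6}  B5 = {5, 7}  B6 = {1, 8}  B7 = {2, 3}  B8 = {0, 1}
Tree: B1–B2, B1–B3, B2–B4, B1–B5, B3–B6, B2–B7, B3–B8

Every bag has size at most 2, so the width is 2 − 1 = 1 and tw(G) ≤ 1. G has an edge, so its treewidth is at least 1. The upper and lower bounds meet at 1, so that is the treewidth.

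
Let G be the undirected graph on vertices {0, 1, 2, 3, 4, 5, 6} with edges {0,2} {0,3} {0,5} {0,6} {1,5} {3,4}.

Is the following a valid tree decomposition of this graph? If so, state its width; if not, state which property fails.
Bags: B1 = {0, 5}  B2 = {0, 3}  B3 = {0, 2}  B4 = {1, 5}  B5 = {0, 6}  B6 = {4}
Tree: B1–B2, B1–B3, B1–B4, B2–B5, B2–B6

A tree decomposition must satisfy three properties: every vertex lies in some bag; for every edge, both endpoints lie together in some bag; and for every vertex, the bags containing it form a connected subtree. Here edge (3,4) lies in no bag, so the decomposition is invalid.

No — edge (3,4) lies in no bag.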